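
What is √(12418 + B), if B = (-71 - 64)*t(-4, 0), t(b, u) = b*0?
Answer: √12418 ≈ 111.44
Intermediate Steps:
t(b, u) = 0
B = 0 (B = (-71 - 64)*0 = -135*0 = 0)
√(12418 + B) = √(12418 + 0) = √12418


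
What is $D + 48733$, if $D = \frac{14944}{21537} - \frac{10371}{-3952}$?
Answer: $\frac{4148153897107}{85114224} \approx 48736.0$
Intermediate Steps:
$D = \frac{282418915}{85114224}$ ($D = 14944 \cdot \frac{1}{21537} - - \frac{10371}{3952} = \frac{14944}{21537} + \frac{10371}{3952} = \frac{282418915}{85114224} \approx 3.3181$)
$D + 48733 = \frac{282418915}{85114224} + 48733 = \frac{4148153897107}{85114224}$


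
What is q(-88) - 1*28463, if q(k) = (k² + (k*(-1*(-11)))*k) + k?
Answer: 64377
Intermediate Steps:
q(k) = k + 12*k² (q(k) = (k² + (k*11)*k) + k = (k² + (11*k)*k) + k = (k² + 11*k²) + k = 12*k² + k = k + 12*k²)
q(-88) - 1*28463 = -88*(1 + 12*(-88)) - 1*28463 = -88*(1 - 1056) - 28463 = -88*(-1055) - 28463 = 92840 - 28463 = 64377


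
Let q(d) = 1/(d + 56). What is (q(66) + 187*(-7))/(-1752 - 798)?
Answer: 159697/311100 ≈ 0.51333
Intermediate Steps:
q(d) = 1/(56 + d)
(q(66) + 187*(-7))/(-1752 - 798) = (1/(56 + 66) + 187*(-7))/(-1752 - 798) = (1/122 - 1309)/(-2550) = (1/122 - 1309)*(-1/2550) = -159697/122*(-1/2550) = 159697/311100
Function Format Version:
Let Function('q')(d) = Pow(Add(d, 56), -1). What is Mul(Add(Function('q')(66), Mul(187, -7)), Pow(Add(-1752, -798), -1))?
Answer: Rational(159697, 311100) ≈ 0.51333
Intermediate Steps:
Function('q')(d) = Pow(Add(56, d), -1)
Mul(Add(Function('q')(66), Mul(187, -7)), Pow(Add(-1752, -798), -1)) = Mul(Add(Pow(Add(56, 66), -1), Mul(187, -7)), Pow(Add(-1752, -798), -1)) = Mul(Add(Pow(122, -1), -1309), Pow(-2550, -1)) = Mul(Add(Rational(1, 122), -1309), Rational(-1, 2550)) = Mul(Rational(-159697, 122), Rational(-1, 2550)) = Rational(159697, 311100)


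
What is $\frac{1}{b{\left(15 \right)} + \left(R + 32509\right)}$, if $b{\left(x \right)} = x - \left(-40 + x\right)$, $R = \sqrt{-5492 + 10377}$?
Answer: $\frac{32549}{1059432516} - \frac{\sqrt{4885}}{1059432516} \approx 3.0657 \cdot 10^{-5}$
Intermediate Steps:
$R = \sqrt{4885} \approx 69.893$
$b{\left(x \right)} = 40$
$\frac{1}{b{\left(15 \right)} + \left(R + 32509\right)} = \frac{1}{40 + \left(\sqrt{4885} + 32509\right)} = \frac{1}{40 + \left(32509 + \sqrt{4885}\right)} = \frac{1}{32549 + \sqrt{4885}}$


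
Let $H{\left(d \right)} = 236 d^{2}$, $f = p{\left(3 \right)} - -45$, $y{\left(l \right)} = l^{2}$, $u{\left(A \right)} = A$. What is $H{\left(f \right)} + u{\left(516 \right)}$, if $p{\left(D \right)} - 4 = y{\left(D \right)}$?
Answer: $794420$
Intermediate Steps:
$p{\left(D \right)} = 4 + D^{2}$
$f = 58$ ($f = \left(4 + 3^{2}\right) - -45 = \left(4 + 9\right) + 45 = 13 + 45 = 58$)
$H{\left(f \right)} + u{\left(516 \right)} = 236 \cdot 58^{2} + 516 = 236 \cdot 3364 + 516 = 793904 + 516 = 794420$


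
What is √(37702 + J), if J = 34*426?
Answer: √52186 ≈ 228.44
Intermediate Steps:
J = 14484
√(37702 + J) = √(37702 + 14484) = √52186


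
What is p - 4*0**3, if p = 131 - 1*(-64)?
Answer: 195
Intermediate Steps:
p = 195 (p = 131 + 64 = 195)
p - 4*0**3 = 195 - 4*0**3 = 195 - 4*0 = 195 - 1*0 = 195 + 0 = 195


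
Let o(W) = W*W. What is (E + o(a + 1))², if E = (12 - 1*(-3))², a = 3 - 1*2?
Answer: 52441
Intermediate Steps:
a = 1 (a = 3 - 2 = 1)
o(W) = W²
E = 225 (E = (12 + 3)² = 15² = 225)
(E + o(a + 1))² = (225 + (1 + 1)²)² = (225 + 2²)² = (225 + 4)² = 229² = 52441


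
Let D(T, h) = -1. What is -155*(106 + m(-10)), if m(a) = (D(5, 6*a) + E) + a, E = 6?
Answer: -15655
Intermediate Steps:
m(a) = 5 + a (m(a) = (-1 + 6) + a = 5 + a)
-155*(106 + m(-10)) = -155*(106 + (5 - 10)) = -155*(106 - 5) = -155*101 = -15655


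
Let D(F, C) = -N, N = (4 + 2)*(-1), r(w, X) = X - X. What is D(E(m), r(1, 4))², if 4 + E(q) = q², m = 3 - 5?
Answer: 36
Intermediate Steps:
r(w, X) = 0
m = -2
N = -6 (N = 6*(-1) = -6)
E(q) = -4 + q²
D(F, C) = 6 (D(F, C) = -1*(-6) = 6)
D(E(m), r(1, 4))² = 6² = 36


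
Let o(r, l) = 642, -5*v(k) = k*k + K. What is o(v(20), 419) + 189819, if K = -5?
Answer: 190461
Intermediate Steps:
v(k) = 1 - k²/5 (v(k) = -(k*k - 5)/5 = -(k² - 5)/5 = -(-5 + k²)/5 = 1 - k²/5)
o(v(20), 419) + 189819 = 642 + 189819 = 190461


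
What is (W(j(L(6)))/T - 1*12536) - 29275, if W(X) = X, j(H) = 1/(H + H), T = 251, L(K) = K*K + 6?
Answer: -881543123/21084 ≈ -41811.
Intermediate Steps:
L(K) = 6 + K² (L(K) = K² + 6 = 6 + K²)
j(H) = 1/(2*H)
(W(j(L(6)))/T - 1*12536) - 29275 = ((1/(2*(6 + 6²)))/251 - 1*12536) - 29275 = ((1/(2*(6 + 36)))*(1/251) - 12536) - 29275 = (((½)/42)*(1/251) - 12536) - 29275 = (((½)*(1/42))*(1/251) - 12536) - 29275 = ((1/84)*(1/251) - 12536) - 29275 = (1/21084 - 12536) - 29275 = -264309023/21084 - 29275 = -881543123/21084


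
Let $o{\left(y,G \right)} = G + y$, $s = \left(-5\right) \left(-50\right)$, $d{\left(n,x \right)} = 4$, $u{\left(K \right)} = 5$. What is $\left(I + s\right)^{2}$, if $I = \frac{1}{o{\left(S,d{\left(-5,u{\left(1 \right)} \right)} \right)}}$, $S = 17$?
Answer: $\frac{27573001}{441} \approx 62524.0$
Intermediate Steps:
$s = 250$
$I = \frac{1}{21}$ ($I = \frac{1}{4 + 17} = \frac{1}{21} \approx 0.047619$)
$\left(I + s\right)^{2} = \left(\frac{1}{21} + 250\right)^{2} = \left(\frac{5251}{21}\right)^{2} = \frac{27573001}{441}$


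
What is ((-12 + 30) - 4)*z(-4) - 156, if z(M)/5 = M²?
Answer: 964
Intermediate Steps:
z(M) = 5*M²
((-12 + 30) - 4)*z(-4) - 156 = ((-12 + 30) - 4)*(5*(-4)²) - 156 = (18 - 4)*(5*16) - 156 = 14*80 - 156 = 1120 - 156 = 964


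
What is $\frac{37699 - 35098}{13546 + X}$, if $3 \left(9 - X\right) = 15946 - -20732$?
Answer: $\frac{867}{443} \approx 1.9571$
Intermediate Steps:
$X = -12217$ ($X = 9 - \frac{15946 - -20732}{3} = 9 - \frac{15946 + 20732}{3} = 9 - 12226 = -12217$)
$\frac{37699 - 35098}{13546 + X} = \frac{37699 - 35098}{13546 - 12217} = \frac{2601}{1329} = 2601 \cdot \frac{1}{1329} = \frac{867}{443}$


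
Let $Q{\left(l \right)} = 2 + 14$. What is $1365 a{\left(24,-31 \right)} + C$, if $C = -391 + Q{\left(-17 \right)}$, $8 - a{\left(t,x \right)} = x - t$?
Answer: $85620$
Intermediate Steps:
$a{\left(t,x \right)} = 8 + t - x$ ($a{\left(t,x \right)} = 8 - \left(x - t\right) = 8 + \left(t - x\right) = 8 + t - x$)
$Q{\left(l \right)} = 16$
$C = -375$ ($C = -391 + 16 = -375$)
$1365 a{\left(24,-31 \right)} + C = 1365 \left(8 + 24 - -31\right) - 375 = 1365 \left(8 + 24 + 31\right) - 375 = 1365 \cdot 63 - 375 = 85995 - 375 = 85620$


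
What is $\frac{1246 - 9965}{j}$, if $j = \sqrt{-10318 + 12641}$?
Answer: $- \frac{8719 \sqrt{2323}}{2323} \approx -180.9$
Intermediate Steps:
$j = \sqrt{2323} \approx 48.198$
$\frac{1246 - 9965}{j} = \frac{1246 - 9965}{\sqrt{2323}} = \left(1246 - 9965\right) \frac{\sqrt{2323}}{2323} = - 8719 \frac{\sqrt{2323}}{2323} = - \frac{8719 \sqrt{2323}}{2323}$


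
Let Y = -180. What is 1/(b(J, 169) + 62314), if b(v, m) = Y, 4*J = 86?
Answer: 1/62134 ≈ 1.6094e-5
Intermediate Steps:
J = 43/2 (J = (1/4)*86 = 43/2 ≈ 21.500)
b(v, m) = -180
1/(b(J, 169) + 62314) = 1/(-180 + 62314) = 1/62134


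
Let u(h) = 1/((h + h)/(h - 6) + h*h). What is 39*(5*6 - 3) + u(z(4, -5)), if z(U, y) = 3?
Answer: 7372/7 ≈ 1053.1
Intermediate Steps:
u(h) = 1/(h² + 2*h/(-6 + h)) (u(h) = 1/((2*h)/(-6 + h) + h²) = 1/(2*h/(-6 + h) + h²) = 1/(h² + 2*h/(-6 + h)))
39*(5*6 - 3) + u(z(4, -5)) = 39*(5*6 - 3) + (-6 + 3)/(3*(2 + 3² - 6*3)) = 39*(30 - 3) + (⅓)*(-3)/(2 + 9 - 18) = 39*27 + (⅓)*(-3)/(-7) = 1053 + (⅓)*(-⅐)*(-3) = 1053 + ⅐ = 7372/7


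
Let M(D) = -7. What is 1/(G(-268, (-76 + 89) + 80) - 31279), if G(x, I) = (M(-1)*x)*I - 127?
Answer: 1/143062 ≈ 6.9900e-6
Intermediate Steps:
G(x, I) = -127 - 7*I*x (G(x, I) = (-7*x)*I - 127 = -7*I*x - 127 = -127 - 7*I*x)
1/(G(-268, (-76 + 89) + 80) - 31279) = 1/((-127 - 7*((-76 + 89) + 80)*(-268)) - 31279) = 1/((-127 - 7*(13 + 80)*(-268)) - 31279) = 1/((-127 - 7*93*(-268)) - 31279) = 1/((-127 + 174468) - 31279) = 1/(174341 - 31279) = 1/143062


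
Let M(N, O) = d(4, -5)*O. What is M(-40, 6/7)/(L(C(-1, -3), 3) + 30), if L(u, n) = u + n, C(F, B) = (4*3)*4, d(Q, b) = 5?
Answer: 10/189 ≈ 0.052910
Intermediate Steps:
C(F, B) = 48 (C(F, B) = 12*4 = 48)
M(N, O) = 5*O
L(u, n) = n + u
M(-40, 6/7)/(L(C(-1, -3), 3) + 30) = (5*(6/7))/((3 + 48) + 30) = (5*(6*(⅐)))/(51 + 30) = (5*(6/7))/81 = (1/81)*(30/7) = 10/189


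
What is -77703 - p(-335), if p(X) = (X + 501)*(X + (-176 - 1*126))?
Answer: 28039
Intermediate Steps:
p(X) = (-302 + X)*(501 + X) (p(X) = (501 + X)*(X + (-176 - 126)) = (501 + X)*(X - 302) = (501 + X)*(-302 + X) = (-302 + X)*(501 + X))
-77703 - p(-335) = -77703 - (-151302 + (-335)² + 199*(-335)) = -77703 - (-151302 + 112225 - 66665) = -77703 - 1*(-105742) = -77703 + 105742 = 28039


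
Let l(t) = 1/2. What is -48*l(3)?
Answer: -24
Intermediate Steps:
l(t) = ½
-48*l(3) = -48*½ = -24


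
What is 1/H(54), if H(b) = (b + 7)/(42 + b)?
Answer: 96/61 ≈ 1.5738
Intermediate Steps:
H(b) = (7 + b)/(42 + b)
1/H(54) = 1/((7 + 54)/(42 + 54)) = 1/(61/96) = 96/61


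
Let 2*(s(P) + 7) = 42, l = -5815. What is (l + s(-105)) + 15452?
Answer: 9651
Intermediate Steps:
s(P) = 14 (s(P) = -7 + (½)*42 = -7 + 21 = 14)
(l + s(-105)) + 15452 = (-5815 + 14) + 15452 = -5801 + 15452 = 9651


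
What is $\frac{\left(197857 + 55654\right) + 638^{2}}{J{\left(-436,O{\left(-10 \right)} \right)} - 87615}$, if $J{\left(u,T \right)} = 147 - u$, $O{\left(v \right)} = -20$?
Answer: $- \frac{660555}{87032} \approx -7.5898$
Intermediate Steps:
$\frac{\left(197857 + 55654\right) + 638^{2}}{J{\left(-436,O{\left(-10 \right)} \right)} - 87615} = \frac{\left(197857 + 55654\right) + 638^{2}}{\left(147 - -436\right) - 87615} = \frac{253511 + 407044}{\left(147 + 436\right) - 87615} = \frac{660555}{583 - 87615} = \frac{660555}{-87032} = 660555 \left(- \frac{1}{87032}\right) = - \frac{660555}{87032}$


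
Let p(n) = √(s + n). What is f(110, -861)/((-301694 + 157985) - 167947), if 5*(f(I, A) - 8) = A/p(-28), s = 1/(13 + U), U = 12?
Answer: -1/38957 - 287*I*√699/72615848 ≈ -2.5669e-5 - 0.00010449*I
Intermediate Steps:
s = 1/25 (s = 1/(13 + 12) = 1/25 ≈ 0.040000)
p(n) = √(1/25 + n)
f(I, A) = 8 - I*A*√699/699 (f(I, A) = 8 + (A/((√(1 + 25*(-28))/5)))/5 = 8 + (A/((√(1 - 700)/5)))/5 = 8 + (A/((√(-699)/5)))/5 = 8 + (A/(((I*√699)/5)))/5 = 8 + (A/((I*√699/5)))/5 = 8 + (A*(-5*I*√699/699))/5 = 8 + (-5*I*A*√699/699)/5 = 8 - I*A*√699/699)
f(110, -861)/((-301694 + 157985) - 167947) = (8 - 1/699*I*(-861)*√699)/((-301694 + 157985) - 167947) = (8 + 287*I*√699/233)/(-143709 - 167947) = (8 + 287*I*√699/233)/(-311656) = (8 + 287*I*√699/233)*(-1/311656) = -1/38957 - 287*I*√699/72615848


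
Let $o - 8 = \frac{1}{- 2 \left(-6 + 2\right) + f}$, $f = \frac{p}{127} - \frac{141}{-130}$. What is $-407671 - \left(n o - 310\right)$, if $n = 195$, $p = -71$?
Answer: $- \frac{19187237549}{46919} \approx -4.0894 \cdot 10^{5}$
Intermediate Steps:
$f = \frac{8677}{16510}$ ($f = - \frac{71}{127} - \frac{141}{-130} = \left(-71\right) \frac{1}{127} - - \frac{141}{130} = - \frac{71}{127} + \frac{141}{130} = \frac{8677}{16510} \approx 0.52556$)
$o = \frac{1142566}{140757}$ ($o = 8 + \frac{1}{- 2 \left(-6 + 2\right) + \frac{8677}{16510}} = 8 + \frac{1}{\left(-2\right) \left(-4\right) + \frac{8677}{16510}} = 8 + \frac{1}{8 + \frac{8677}{16510}} = 8 + \frac{1}{\frac{140757}{16510}} = 8 + \frac{16510}{140757} = \frac{1142566}{140757} \approx 8.1173$)
$-407671 - \left(n o - 310\right) = -407671 - \left(195 \cdot \frac{1142566}{140757} - 310\right) = -407671 - \left(\frac{74266790}{46919} - 310\right) = -407671 - \frac{59721900}{46919} = - \frac{19187237549}{46919}$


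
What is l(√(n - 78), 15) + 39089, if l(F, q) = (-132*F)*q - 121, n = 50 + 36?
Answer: 38968 - 3960*√2 ≈ 33368.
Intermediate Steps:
n = 86
l(F, q) = -121 - 132*F*q (l(F, q) = -132*F*q - 121 = -121 - 132*F*q)
l(√(n - 78), 15) + 39089 = (-121 - 132*√(86 - 78)*15) + 39089 = (-121 - 132*√8*15) + 39089 = (-121 - 132*2*√2*15) + 39089 = (-121 - 3960*√2) + 39089 = 38968 - 3960*√2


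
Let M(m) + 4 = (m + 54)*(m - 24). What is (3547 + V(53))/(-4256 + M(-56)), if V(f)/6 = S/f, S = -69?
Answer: -187577/217300 ≈ -0.86322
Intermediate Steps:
M(m) = -4 + (-24 + m)*(54 + m) (M(m) = -4 + (m + 54)*(m - 24) = -4 + (54 + m)*(-24 + m) = -4 + (-24 + m)*(54 + m))
V(f) = -414/f (V(f) = 6*(-69/f) = -414/f)
(3547 + V(53))/(-4256 + M(-56)) = (3547 - 414/53)/(-4256 + (-1300 + (-56)**2 + 30*(-56))) = (3547 - 414*1/53)/(-4256 + (-1300 + 3136 - 1680)) = (3547 - 414/53)/(-4256 + 156) = (187577/53)/(-4100) = (187577/53)*(-1/4100) = -187577/217300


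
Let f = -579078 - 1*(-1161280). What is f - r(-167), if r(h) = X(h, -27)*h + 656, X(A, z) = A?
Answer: 553657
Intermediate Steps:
f = 582202 (f = -579078 + 1161280 = 582202)
r(h) = 656 + h**2 (r(h) = h*h + 656 = h**2 + 656 = 656 + h**2)
f - r(-167) = 582202 - (656 + (-167)**2) = 582202 - (656 + 27889) = 582202 - 1*28545 = 582202 - 28545 = 553657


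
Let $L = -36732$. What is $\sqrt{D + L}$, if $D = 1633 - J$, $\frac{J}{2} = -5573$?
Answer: $i \sqrt{23953} \approx 154.77 i$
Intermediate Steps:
$J = -11146$ ($J = 2 \left(-5573\right) = -11146$)
$D = 12779$ ($D = 1633 - -11146 = 1633 + 11146 = 12779$)
$\sqrt{D + L} = \sqrt{12779 - 36732} = \sqrt{-23953} = i \sqrt{23953}$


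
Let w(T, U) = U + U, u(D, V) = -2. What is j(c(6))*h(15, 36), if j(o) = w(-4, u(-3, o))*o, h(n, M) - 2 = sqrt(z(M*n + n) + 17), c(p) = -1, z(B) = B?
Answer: 8 + 8*sqrt(143) ≈ 103.67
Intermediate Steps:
w(T, U) = 2*U
h(n, M) = 2 + sqrt(17 + n + M*n) (h(n, M) = 2 + sqrt((M*n + n) + 17) = 2 + sqrt((n + M*n) + 17) = 2 + sqrt(17 + n + M*n))
j(o) = -4*o (j(o) = (2*(-2))*o = -4*o)
j(c(6))*h(15, 36) = (-4*(-1))*(2 + sqrt(17 + 15*(1 + 36))) = 4*(2 + sqrt(17 + 15*37)) = 4*(2 + sqrt(17 + 555)) = 4*(2 + sqrt(572)) = 4*(2 + 2*sqrt(143)) = 8 + 8*sqrt(143)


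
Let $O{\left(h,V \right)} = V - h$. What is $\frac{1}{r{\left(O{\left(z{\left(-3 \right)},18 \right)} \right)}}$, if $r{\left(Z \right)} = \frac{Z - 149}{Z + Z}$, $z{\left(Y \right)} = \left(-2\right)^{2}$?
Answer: $- \frac{28}{135} \approx -0.20741$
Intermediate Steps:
$z{\left(Y \right)} = 4$
$r{\left(Z \right)} = \frac{-149 + Z}{2 Z}$
$\frac{1}{r{\left(O{\left(z{\left(-3 \right)},18 \right)} \right)}} = \frac{1}{\frac{1}{2} \frac{1}{18 - 4} \left(-149 + \left(18 - 4\right)\right)} = \frac{1}{\frac{1}{2} \cdot \frac{1}{14} \left(-149 + 14\right)} = \frac{1}{\frac{1}{2} \cdot \frac{1}{14} \left(-135\right)} = \frac{1}{- \frac{135}{28}} = - \frac{28}{135}$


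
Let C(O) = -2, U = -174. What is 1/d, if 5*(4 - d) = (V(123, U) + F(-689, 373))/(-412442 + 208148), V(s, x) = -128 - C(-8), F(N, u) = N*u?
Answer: 1021470/3828757 ≈ 0.26679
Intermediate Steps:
V(s, x) = -126 (V(s, x) = -128 - 1*(-2) = -128 + 2 = -126)
d = 3828757/1021470 (d = 4 - (-126 - 689*373)/(5*(-412442 + 208148)) = 4 - (-126 - 256997)/(5*(-204294)) = 4 - (-257123)*(-1)/(5*204294) = 4 - ⅕*257123/204294 = 4 - 257123/1021470 = 3828757/1021470 ≈ 3.7483)
1/d = 1/(3828757/1021470) = 1021470/3828757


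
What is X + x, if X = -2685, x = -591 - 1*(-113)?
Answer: -3163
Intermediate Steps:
x = -478 (x = -591 + 113 = -478)
X + x = -2685 - 478 = -3163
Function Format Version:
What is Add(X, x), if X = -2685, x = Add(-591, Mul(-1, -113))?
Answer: -3163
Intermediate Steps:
x = -478 (x = Add(-591, 113) = -478)
Add(X, x) = Add(-2685, -478) = -3163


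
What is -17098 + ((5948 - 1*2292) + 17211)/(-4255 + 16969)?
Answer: -217363105/12714 ≈ -17096.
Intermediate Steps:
-17098 + ((5948 - 1*2292) + 17211)/(-4255 + 16969) = -17098 + ((5948 - 2292) + 17211)/12714 = -17098 + (3656 + 17211)*(1/12714) = -17098 + 20867*(1/12714) = -17098 + 20867/12714 = -217363105/12714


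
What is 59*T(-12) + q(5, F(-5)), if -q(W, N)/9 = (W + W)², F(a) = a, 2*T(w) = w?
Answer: -1254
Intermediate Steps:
T(w) = w/2
q(W, N) = -36*W² (q(W, N) = -9*(W + W)² = -9*4*W² = -36*W²)
59*T(-12) + q(5, F(-5)) = 59*((½)*(-12)) - 36*5² = 59*(-6) - 36*25 = -354 - 900 = -1254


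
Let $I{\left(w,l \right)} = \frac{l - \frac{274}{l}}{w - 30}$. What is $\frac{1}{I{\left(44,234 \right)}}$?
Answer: $\frac{1638}{27241} \approx 0.06013$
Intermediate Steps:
$I{\left(w,l \right)} = \frac{l - \frac{274}{l}}{-30 + w}$
$\frac{1}{I{\left(44,234 \right)}} = \frac{1}{\frac{1}{234} \frac{1}{-30 + 44} \left(-274 + 234^{2}\right)} = \frac{1}{\frac{1}{234} \cdot \frac{1}{14} \left(-274 + 54756\right)} = \frac{1}{\frac{1}{234} \cdot \frac{1}{14} \cdot 54482} = \frac{1}{\frac{27241}{1638}} = \frac{1638}{27241}$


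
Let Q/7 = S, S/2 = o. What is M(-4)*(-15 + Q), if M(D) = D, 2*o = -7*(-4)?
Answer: -724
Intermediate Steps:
o = 14 (o = (-7*(-4))/2 = (1/2)*28 = 14)
S = 28 (S = 2*14 = 28)
Q = 196 (Q = 7*28 = 196)
M(-4)*(-15 + Q) = -4*(-15 + 196) = -4*181 = -724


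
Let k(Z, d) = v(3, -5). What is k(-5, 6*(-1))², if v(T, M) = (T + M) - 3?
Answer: 25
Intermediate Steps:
v(T, M) = -3 + M + T (v(T, M) = (M + T) - 3 = -3 + M + T)
k(Z, d) = -5 (k(Z, d) = -3 - 5 + 3 = -5)
k(-5, 6*(-1))² = (-5)² = 25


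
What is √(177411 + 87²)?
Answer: 2*√46245 ≈ 430.09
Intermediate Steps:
√(177411 + 87²) = √(177411 + 7569) = √184980 = 2*√46245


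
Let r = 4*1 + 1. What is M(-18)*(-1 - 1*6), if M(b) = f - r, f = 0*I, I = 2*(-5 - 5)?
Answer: 35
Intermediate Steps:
I = -20 (I = 2*(-10) = -20)
r = 5 (r = 4 + 1 = 5)
f = 0 (f = 0*(-20) = 0)
M(b) = -5 (M(b) = 0 - 1*5 = 0 - 5 = -5)
M(-18)*(-1 - 1*6) = -5*(-1 - 1*6) = -5*(-1 - 6) = -5*(-7) = 35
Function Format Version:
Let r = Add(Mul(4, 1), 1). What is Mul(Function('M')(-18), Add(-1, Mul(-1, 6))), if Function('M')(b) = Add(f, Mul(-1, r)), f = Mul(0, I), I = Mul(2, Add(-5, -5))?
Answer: 35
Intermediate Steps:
I = -20 (I = Mul(2, -10) = -20)
r = 5 (r = Add(4, 1) = 5)
f = 0 (f = Mul(0, -20) = 0)
Function('M')(b) = -5 (Function('M')(b) = Add(0, Mul(-1, 5)) = Add(0, -5) = -5)
Mul(Function('M')(-18), Add(-1, Mul(-1, 6))) = Mul(-5, Add(-1, Mul(-1, 6))) = Mul(-5, Add(-1, -6)) = Mul(-5, -7) = 35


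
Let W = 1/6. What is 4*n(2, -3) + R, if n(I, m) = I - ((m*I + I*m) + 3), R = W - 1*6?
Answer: 229/6 ≈ 38.167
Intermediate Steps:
W = ⅙ ≈ 0.16667
R = -35/6 (R = ⅙ - 1*6 = ⅙ - 6 = -35/6 ≈ -5.8333)
n(I, m) = -3 + I - 2*I*m (n(I, m) = I - ((I*m + I*m) + 3) = I - (2*I*m + 3) = I - (3 + 2*I*m) = I + (-3 - 2*I*m) = -3 + I - 2*I*m)
4*n(2, -3) + R = 4*(-3 + 2 - 2*2*(-3)) - 35/6 = 4*(-3 + 2 + 12) - 35/6 = 4*11 - 35/6 = 44 - 35/6 = 229/6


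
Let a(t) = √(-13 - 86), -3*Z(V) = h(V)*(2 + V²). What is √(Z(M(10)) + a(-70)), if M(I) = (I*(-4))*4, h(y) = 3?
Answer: √(-25602 + 3*I*√11) ≈ 0.031 + 160.01*I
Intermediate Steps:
M(I) = -16*I (M(I) = -4*I*4 = -16*I)
Z(V) = -2 - V² (Z(V) = -(2 + V²) = -(6 + 3*V²)/3 = -2 - V²)
a(t) = 3*I*√11 (a(t) = √(-99) = 3*I*√11)
√(Z(M(10)) + a(-70)) = √((-2 - (-16*10)²) + 3*I*√11) = √((-2 - 1*(-160)²) + 3*I*√11) = √((-2 - 1*25600) + 3*I*√11) = √((-2 - 25600) + 3*I*√11) = √(-25602 + 3*I*√11)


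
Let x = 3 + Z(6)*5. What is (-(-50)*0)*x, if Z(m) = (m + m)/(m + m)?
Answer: 0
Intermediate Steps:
Z(m) = 1 (Z(m) = (2*m)/((2*m)) = (2*m)*(1/(2*m)) = 1)
x = 8 (x = 3 + 1*5 = 3 + 5 = 8)
(-(-50)*0)*x = -(-50)*0*8 = -10*0*8 = 0*8 = 0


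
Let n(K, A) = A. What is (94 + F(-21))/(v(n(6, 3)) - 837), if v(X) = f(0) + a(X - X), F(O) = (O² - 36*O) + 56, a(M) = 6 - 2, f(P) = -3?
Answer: -1347/836 ≈ -1.6112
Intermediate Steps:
a(M) = 4
F(O) = 56 + O² - 36*O
v(X) = 1 (v(X) = -3 + 4 = 1)
(94 + F(-21))/(v(n(6, 3)) - 837) = (94 + (56 + (-21)² - 36*(-21)))/(1 - 837) = (94 + (56 + 441 + 756))/(-836) = (94 + 1253)*(-1/836) = 1347*(-1/836) = -1347/836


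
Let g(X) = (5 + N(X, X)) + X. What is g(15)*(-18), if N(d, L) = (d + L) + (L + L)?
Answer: -1440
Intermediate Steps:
N(d, L) = d + 3*L (N(d, L) = (L + d) + 2*L = d + 3*L)
g(X) = 5 + 5*X (g(X) = (5 + (X + 3*X)) + X = (5 + 4*X) + X = 5 + 5*X)
g(15)*(-18) = (5 + 5*15)*(-18) = (5 + 75)*(-18) = 80*(-18) = -1440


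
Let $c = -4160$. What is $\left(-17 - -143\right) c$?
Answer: $-524160$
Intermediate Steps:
$\left(-17 - -143\right) c = \left(-17 - -143\right) \left(-4160\right) = \left(-17 + 143\right) \left(-4160\right) = 126 \left(-4160\right) = -524160$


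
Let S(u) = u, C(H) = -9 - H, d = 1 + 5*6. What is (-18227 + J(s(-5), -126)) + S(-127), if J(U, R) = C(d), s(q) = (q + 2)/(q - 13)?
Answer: -18394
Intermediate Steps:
d = 31 (d = 1 + 30 = 31)
s(q) = (2 + q)/(-13 + q)
J(U, R) = -40 (J(U, R) = -9 - 1*31 = -9 - 31 = -40)
(-18227 + J(s(-5), -126)) + S(-127) = (-18227 - 40) - 127 = -18267 - 127 = -18394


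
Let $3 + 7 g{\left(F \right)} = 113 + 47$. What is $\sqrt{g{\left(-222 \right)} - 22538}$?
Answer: $\frac{397 i \sqrt{7}}{7} \approx 150.05 i$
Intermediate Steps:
$g{\left(F \right)} = \frac{157}{7}$ ($g{\left(F \right)} = - \frac{3}{7} + \frac{113 + 47}{7} = - \frac{3}{7} + \frac{1}{7} \cdot 160 = - \frac{3}{7} + \frac{160}{7} = \frac{157}{7}$)
$\sqrt{g{\left(-222 \right)} - 22538} = \sqrt{\frac{157}{7} - 22538} = \sqrt{- \frac{157609}{7}} = \frac{397 i \sqrt{7}}{7}$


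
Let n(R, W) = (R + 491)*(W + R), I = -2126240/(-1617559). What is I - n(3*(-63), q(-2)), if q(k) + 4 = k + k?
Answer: 702461178/11807 ≈ 59495.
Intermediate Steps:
I = 15520/11807 (I = -2126240*(-1/1617559) = 15520/11807 ≈ 1.3145)
q(k) = -4 + 2*k (q(k) = -4 + (k + k) = -4 + 2*k)
n(R, W) = (491 + R)*(R + W)
I - n(3*(-63), q(-2)) = 15520/11807 - ((3*(-63))² + 491*(3*(-63)) + 491*(-4 + 2*(-2)) + (3*(-63))*(-4 + 2*(-2))) = 15520/11807 - ((-189)² + 491*(-189) + 491*(-4 - 4) - 189*(-4 - 4)) = 15520/11807 - (35721 - 92799 + 491*(-8) - 189*(-8)) = 15520/11807 - (35721 - 92799 - 3928 + 1512) = 15520/11807 - 1*(-59494) = 15520/11807 + 59494 = 702461178/11807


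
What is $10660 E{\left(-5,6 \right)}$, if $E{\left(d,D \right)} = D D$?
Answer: $383760$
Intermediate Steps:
$E{\left(d,D \right)} = D^{2}$
$10660 E{\left(-5,6 \right)} = 10660 \cdot 6^{2} = 10660 \cdot 36 = 383760$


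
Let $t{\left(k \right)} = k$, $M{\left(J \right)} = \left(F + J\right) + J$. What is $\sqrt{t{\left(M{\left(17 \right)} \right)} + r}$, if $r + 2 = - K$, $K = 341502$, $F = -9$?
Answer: $i \sqrt{341479} \approx 584.36 i$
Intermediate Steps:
$M{\left(J \right)} = -9 + 2 J$ ($M{\left(J \right)} = \left(-9 + J\right) + J = -9 + 2 J$)
$r = -341504$ ($r = -2 - 341502 = -341504$)
$\sqrt{t{\left(M{\left(17 \right)} \right)} + r} = \sqrt{\left(-9 + 2 \cdot 17\right) - 341504} = \sqrt{\left(-9 + 34\right) - 341504} = \sqrt{25 - 341504} = \sqrt{-341479} = i \sqrt{341479}$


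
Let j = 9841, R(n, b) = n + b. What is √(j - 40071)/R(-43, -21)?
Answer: -I*√30230/64 ≈ -2.7167*I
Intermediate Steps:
R(n, b) = b + n
√(j - 40071)/R(-43, -21) = √(9841 - 40071)/(-21 - 43) = √(-30230)/(-64) = (I*√30230)*(-1/64) = -I*√30230/64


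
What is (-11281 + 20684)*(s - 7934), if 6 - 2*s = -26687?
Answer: 101787475/2 ≈ 5.0894e+7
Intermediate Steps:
s = 26693/2 (s = 3 - ½*(-26687) = 3 + 26687/2 = 26693/2 ≈ 13347.)
(-11281 + 20684)*(s - 7934) = (-11281 + 20684)*(26693/2 - 7934) = 9403*(10825/2) = 101787475/2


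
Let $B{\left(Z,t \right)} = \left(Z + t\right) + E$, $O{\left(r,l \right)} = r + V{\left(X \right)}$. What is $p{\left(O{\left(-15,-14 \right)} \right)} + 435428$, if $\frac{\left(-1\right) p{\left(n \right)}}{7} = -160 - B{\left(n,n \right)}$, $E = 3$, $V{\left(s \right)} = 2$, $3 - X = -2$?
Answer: $436387$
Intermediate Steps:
$X = 5$ ($X = 3 - -2 = 3 + 2 = 5$)
$O{\left(r,l \right)} = 2 + r$ ($O{\left(r,l \right)} = r + 2 = 2 + r$)
$B{\left(Z,t \right)} = 3 + Z + t$ ($B{\left(Z,t \right)} = \left(Z + t\right) + 3 = 3 + Z + t$)
$p{\left(n \right)} = 1141 + 14 n$ ($p{\left(n \right)} = - 7 \left(-160 - \left(3 + n + n\right)\right) = - 7 \left(-160 - \left(3 + 2 n\right)\right) = - 7 \left(-163 - 2 n\right) = 1141 + 14 n$)
$p{\left(O{\left(-15,-14 \right)} \right)} + 435428 = \left(1141 + 14 \left(2 - 15\right)\right) + 435428 = \left(1141 + 14 \left(-13\right)\right) + 435428 = \left(1141 - 182\right) + 435428 = 959 + 435428 = 436387$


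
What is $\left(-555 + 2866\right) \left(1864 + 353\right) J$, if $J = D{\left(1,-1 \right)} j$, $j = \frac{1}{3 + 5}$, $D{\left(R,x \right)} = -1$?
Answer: $- \frac{5123487}{8} \approx -6.4044 \cdot 10^{5}$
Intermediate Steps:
$j = \frac{1}{8} \approx 0.125$
$J = - \frac{1}{8}$ ($J = \left(-1\right) \frac{1}{8} = - \frac{1}{8} \approx -0.125$)
$\left(-555 + 2866\right) \left(1864 + 353\right) J = \left(-555 + 2866\right) \left(1864 + 353\right) \left(- \frac{1}{8}\right) = 2311 \cdot 2217 \left(- \frac{1}{8}\right) = 5123487 \left(- \frac{1}{8}\right) = - \frac{5123487}{8}$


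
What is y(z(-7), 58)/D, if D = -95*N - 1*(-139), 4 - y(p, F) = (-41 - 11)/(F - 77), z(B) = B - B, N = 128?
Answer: -8/76133 ≈ -0.00010508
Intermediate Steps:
z(B) = 0
y(p, F) = 4 + 52/(-77 + F) (y(p, F) = 4 - (-41 - 11)/(F - 77) = 4 - (-52)/(-77 + F) = 4 + 52/(-77 + F))
D = -12021 (D = -95*128 - 1*(-139) = -12160 + 139 = -12021)
y(z(-7), 58)/D = (4*(-64 + 58)/(-77 + 58))/(-12021) = (4*(-6)/(-19))*(-1/12021) = (4*(-1/19)*(-6))*(-1/12021) = (24/19)*(-1/12021) = -8/76133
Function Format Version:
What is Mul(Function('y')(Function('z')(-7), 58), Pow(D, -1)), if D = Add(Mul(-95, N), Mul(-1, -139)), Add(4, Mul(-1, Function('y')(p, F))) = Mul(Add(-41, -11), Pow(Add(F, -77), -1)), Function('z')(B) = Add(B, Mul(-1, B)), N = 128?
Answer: Rational(-8, 76133) ≈ -0.00010508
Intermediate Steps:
Function('z')(B) = 0
Function('y')(p, F) = Add(4, Mul(52, Pow(Add(-77, F), -1))) (Function('y')(p, F) = Add(4, Mul(-1, Mul(Add(-41, -11), Pow(Add(F, -77), -1)))) = Add(4, Mul(-1, Mul(-52, Pow(Add(-77, F), -1)))) = Add(4, Mul(52, Pow(Add(-77, F), -1))))
D = -12021 (D = Add(Mul(-95, 128), Mul(-1, -139)) = Add(-12160, 139) = -12021)
Mul(Function('y')(Function('z')(-7), 58), Pow(D, -1)) = Mul(Mul(4, Pow(Add(-77, 58), -1), Add(-64, 58)), Pow(-12021, -1)) = Mul(Mul(4, Pow(-19, -1), -6), Rational(-1, 12021)) = Mul(Mul(4, Rational(-1, 19), -6), Rational(-1, 12021)) = Mul(Rational(24, 19), Rational(-1, 12021)) = Rational(-8, 76133)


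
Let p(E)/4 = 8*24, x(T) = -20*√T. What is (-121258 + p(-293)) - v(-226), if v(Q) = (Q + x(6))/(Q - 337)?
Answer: -67836096/563 - 20*√6/563 ≈ -1.2049e+5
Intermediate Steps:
p(E) = 768 (p(E) = 4*(8*24) = 4*192 = 768)
v(Q) = (Q - 20*√6)/(-337 + Q) (v(Q) = (Q - 20*√6)/(Q - 337) = (Q - 20*√6)/(-337 + Q))
(-121258 + p(-293)) - v(-226) = (-121258 + 768) - (-226 - 20*√6)/(-337 - 226) = -120490 - (-226 - 20*√6)/(-563) = -120490 - (-1)*(-226 - 20*√6)/563 = -120490 - (226/563 + 20*√6/563) = -120490 + (-226/563 - 20*√6/563) = -67836096/563 - 20*√6/563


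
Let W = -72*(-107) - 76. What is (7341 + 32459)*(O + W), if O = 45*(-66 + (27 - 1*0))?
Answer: 233745400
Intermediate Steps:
O = -1755 (O = 45*(-66 + (27 + 0)) = 45*(-66 + 27) = 45*(-39) = -1755)
W = 7628 (W = 7704 - 76 = 7628)
(7341 + 32459)*(O + W) = (7341 + 32459)*(-1755 + 7628) = 39800*5873 = 233745400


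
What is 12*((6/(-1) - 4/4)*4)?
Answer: -336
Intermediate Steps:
12*((6/(-1) - 4/4)*4) = 12*((6*(-1) - 4*¼)*4) = 12*((-6 - 1)*4) = 12*(-7*4) = 12*(-28) = -336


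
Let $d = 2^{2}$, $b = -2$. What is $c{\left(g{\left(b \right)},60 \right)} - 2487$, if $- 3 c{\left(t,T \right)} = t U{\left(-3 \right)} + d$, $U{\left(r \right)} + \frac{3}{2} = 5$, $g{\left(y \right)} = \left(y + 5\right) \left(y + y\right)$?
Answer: $- \frac{7423}{3} \approx -2474.3$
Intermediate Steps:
$g{\left(y \right)} = 2 y \left(5 + y\right)$ ($g{\left(y \right)} = \left(5 + y\right) 2 y = 2 y \left(5 + y\right)$)
$U{\left(r \right)} = \frac{7}{2}$ ($U{\left(r \right)} = - \frac{3}{2} + 5 = \frac{7}{2}$)
$d = 4$
$c{\left(t,T \right)} = - \frac{4}{3} - \frac{7 t}{6}$ ($c{\left(t,T \right)} = - \frac{t \frac{7}{2} + 4}{3} = - \frac{\frac{7 t}{2} + 4}{3} = - \frac{4 + \frac{7 t}{2}}{3} = - \frac{4}{3} - \frac{7 t}{6}$)
$c{\left(g{\left(b \right)},60 \right)} - 2487 = \left(- \frac{4}{3} - \frac{7 \cdot 2 \left(-2\right) \left(5 - 2\right)}{6}\right) - 2487 = \left(- \frac{4}{3} - \frac{7 \cdot 2 \left(-2\right) 3}{6}\right) - 2487 = \left(- \frac{4}{3} - -14\right) - 2487 = \left(- \frac{4}{3} + 14\right) - 2487 = \frac{38}{3} - 2487 = - \frac{7423}{3}$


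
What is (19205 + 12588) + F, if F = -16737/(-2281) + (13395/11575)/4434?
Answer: 248188953851833/7804601170 ≈ 31800.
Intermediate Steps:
F = 57268854023/7804601170 (F = -16737*(-1/2281) + (13395*(1/11575))*(1/4434) = 16737/2281 + (2679/2315)*(1/4434) = 16737/2281 + 893/3421570 = 57268854023/7804601170 ≈ 7.3378)
(19205 + 12588) + F = (19205 + 12588) + 57268854023/7804601170 = 31793 + 57268854023/7804601170 = 248188953851833/7804601170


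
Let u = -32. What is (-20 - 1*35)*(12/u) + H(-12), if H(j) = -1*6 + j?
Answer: 21/8 ≈ 2.6250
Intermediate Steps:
H(j) = -6 + j
(-20 - 1*35)*(12/u) + H(-12) = (-20 - 1*35)*(12/(-32)) + (-6 - 12) = (-20 - 35)*(12*(-1/32)) - 18 = -55*(-3/8) - 18 = 165/8 - 18 = 21/8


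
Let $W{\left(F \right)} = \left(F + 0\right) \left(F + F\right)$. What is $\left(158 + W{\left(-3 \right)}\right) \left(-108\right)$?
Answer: $-19008$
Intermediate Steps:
$W{\left(F \right)} = 2 F^{2}$ ($W{\left(F \right)} = F 2 F = 2 F^{2}$)
$\left(158 + W{\left(-3 \right)}\right) \left(-108\right) = \left(158 + 2 \left(-3\right)^{2}\right) \left(-108\right) = \left(158 + 2 \cdot 9\right) \left(-108\right) = \left(158 + 18\right) \left(-108\right) = 176 \left(-108\right) = -19008$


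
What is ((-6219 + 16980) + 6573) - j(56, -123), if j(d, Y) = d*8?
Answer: 16886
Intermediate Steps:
j(d, Y) = 8*d
((-6219 + 16980) + 6573) - j(56, -123) = ((-6219 + 16980) + 6573) - 8*56 = (10761 + 6573) - 1*448 = 17334 - 448 = 16886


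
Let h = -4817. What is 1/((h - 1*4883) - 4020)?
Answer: -1/13720 ≈ -7.2886e-5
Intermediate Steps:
1/((h - 1*4883) - 4020) = 1/((-4817 - 1*4883) - 4020) = 1/((-4817 - 4883) - 4020) = 1/(-9700 - 4020) = 1/(-13720) = -1/13720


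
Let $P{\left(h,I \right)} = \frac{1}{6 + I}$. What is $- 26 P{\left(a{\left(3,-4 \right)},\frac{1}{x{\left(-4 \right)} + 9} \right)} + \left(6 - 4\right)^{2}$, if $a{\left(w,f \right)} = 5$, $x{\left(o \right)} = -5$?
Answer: $- \frac{4}{25} \approx -0.16$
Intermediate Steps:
$- 26 P{\left(a{\left(3,-4 \right)},\frac{1}{x{\left(-4 \right)} + 9} \right)} + \left(6 - 4\right)^{2} = - \frac{26}{6 + \frac{1}{-5 + 9}} + \left(6 - 4\right)^{2} = - \frac{26}{6 + \frac{1}{4}} + 2^{2} = - \frac{26}{6 + \frac{1}{4}} + 4 = - \frac{26}{\frac{25}{4}} + 4 = \left(-26\right) \frac{4}{25} + 4 = - \frac{104}{25} + 4 = - \frac{4}{25}$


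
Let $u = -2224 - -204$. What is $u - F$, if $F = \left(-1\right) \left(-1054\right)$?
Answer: $-3074$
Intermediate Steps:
$F = 1054$
$u = -2020$ ($u = -2224 + 204 = -2020$)
$u - F = -2020 - 1054 = -3074$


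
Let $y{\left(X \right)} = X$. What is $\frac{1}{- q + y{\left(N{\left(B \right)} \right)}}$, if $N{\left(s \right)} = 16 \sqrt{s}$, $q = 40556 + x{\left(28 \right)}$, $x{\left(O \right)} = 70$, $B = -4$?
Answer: $- \frac{20313}{825236450} - \frac{8 i}{412618225} \approx -2.4615 \cdot 10^{-5} - 1.9388 \cdot 10^{-8} i$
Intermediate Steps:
$q = 40626$ ($q = 40556 + 70 = 40626$)
$\frac{1}{- q + y{\left(N{\left(B \right)} \right)}} = \frac{1}{\left(-1\right) 40626 + 16 \sqrt{-4}} = \frac{1}{-40626 + 16 \cdot 2 i} = \frac{1}{-40626 + 32 i} = \frac{-40626 - 32 i}{1650472900}$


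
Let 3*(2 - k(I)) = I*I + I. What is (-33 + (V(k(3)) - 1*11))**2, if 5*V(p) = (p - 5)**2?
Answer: 29241/25 ≈ 1169.6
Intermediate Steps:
k(I) = 2 - I/3 - I**2/3 (k(I) = 2 - (I*I + I)/3 = 2 - (I**2 + I)/3 = 2 - (I + I**2)/3 = 2 + (-I/3 - I**2/3) = 2 - I/3 - I**2/3)
V(p) = (-5 + p)**2/5 (V(p) = (p - 5)**2/5 = (-5 + p)**2/5)
(-33 + (V(k(3)) - 1*11))**2 = (-33 + ((-5 + (2 - 1/3*3 - 1/3*3**2))**2/5 - 1*11))**2 = (-33 + ((-5 + (2 - 1 - 1/3*9))**2/5 - 11))**2 = (-33 + ((-5 + (2 - 1 - 3))**2/5 - 11))**2 = (-33 + ((-5 - 2)**2/5 - 11))**2 = (-33 + ((1/5)*(-7)**2 - 11))**2 = (-33 + ((1/5)*49 - 11))**2 = (-33 + (49/5 - 11))**2 = (-33 - 6/5)**2 = (-171/5)**2 = 29241/25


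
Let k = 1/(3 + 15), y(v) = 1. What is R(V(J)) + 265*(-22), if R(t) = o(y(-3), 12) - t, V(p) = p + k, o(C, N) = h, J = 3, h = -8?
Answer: -105139/18 ≈ -5841.1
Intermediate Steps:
k = 1/18 ≈ 0.055556
o(C, N) = -8
V(p) = 1/18 + p (V(p) = p + 1/18 = 1/18 + p)
R(t) = -8 - t
R(V(J)) + 265*(-22) = (-8 - (1/18 + 3)) + 265*(-22) = (-8 - 1*55/18) - 5830 = (-8 - 55/18) - 5830 = -199/18 - 5830 = -105139/18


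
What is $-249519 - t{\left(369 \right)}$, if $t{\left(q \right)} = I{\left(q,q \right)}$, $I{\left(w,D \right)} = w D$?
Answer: $-385680$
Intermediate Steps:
$I{\left(w,D \right)} = D w$
$t{\left(q \right)} = q^{2}$ ($t{\left(q \right)} = q q = q^{2}$)
$-249519 - t{\left(369 \right)} = -249519 - 369^{2} = -249519 - 136161 = -385680$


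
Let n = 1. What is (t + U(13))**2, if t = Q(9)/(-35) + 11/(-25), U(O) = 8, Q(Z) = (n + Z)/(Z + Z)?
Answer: 141181924/2480625 ≈ 56.914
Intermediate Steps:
Q(Z) = (1 + Z)/(2*Z) (Q(Z) = (1 + Z)/(Z + Z) = (1 + Z)/((2*Z)) = (1 + Z)*(1/(2*Z)) = (1 + Z)/(2*Z))
t = -718/1575 (t = ((1/2)*(1 + 9)/9)/(-35) + 11/(-25) = ((1/2)*(1/9)*10)*(-1/35) + 11*(-1/25) = (5/9)*(-1/35) - 11/25 = -1/63 - 11/25 = -718/1575 ≈ -0.45587)
(t + U(13))**2 = (-718/1575 + 8)**2 = (11882/1575)**2 = 141181924/2480625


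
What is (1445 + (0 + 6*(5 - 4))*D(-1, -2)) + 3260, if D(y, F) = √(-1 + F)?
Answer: 4705 + 6*I*√3 ≈ 4705.0 + 10.392*I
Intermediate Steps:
(1445 + (0 + 6*(5 - 4))*D(-1, -2)) + 3260 = (1445 + (0 + 6*(5 - 4))*√(-1 - 2)) + 3260 = (1445 + (0 + 6*1)*√(-3)) + 3260 = (1445 + (0 + 6)*(I*√3)) + 3260 = (1445 + 6*(I*√3)) + 3260 = (1445 + 6*I*√3) + 3260 = 4705 + 6*I*√3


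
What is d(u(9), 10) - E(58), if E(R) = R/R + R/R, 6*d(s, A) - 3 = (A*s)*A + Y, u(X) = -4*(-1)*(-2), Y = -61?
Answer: -145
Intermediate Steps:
u(X) = -8 (u(X) = 4*(-2) = -8)
d(s, A) = -29/3 + s*A²/6 (d(s, A) = ½ + ((A*s)*A - 61)/6 = ½ + (s*A² - 61)/6 = ½ + (-61 + s*A²)/6 = ½ + (-61/6 + s*A²/6) = -29/3 + s*A²/6)
E(R) = 2 (E(R) = 1 + 1 = 2)
d(u(9), 10) - E(58) = (-29/3 + (⅙)*(-8)*10²) - 1*2 = (-29/3 + (⅙)*(-8)*100) - 2 = (-29/3 - 400/3) - 2 = -143 - 2 = -145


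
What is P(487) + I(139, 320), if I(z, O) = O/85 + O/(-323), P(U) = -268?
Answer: -85668/323 ≈ -265.23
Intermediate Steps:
I(z, O) = 14*O/1615 (I(z, O) = O*(1/85) + O*(-1/323) = O/85 - O/323 = 14*O/1615)
P(487) + I(139, 320) = -268 + (14/1615)*320 = -268 + 896/323 = -85668/323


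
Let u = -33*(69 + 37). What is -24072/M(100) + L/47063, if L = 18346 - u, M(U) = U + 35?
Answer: -376650532/2117835 ≈ -177.85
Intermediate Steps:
M(U) = 35 + U
u = -3498 (u = -33*106 = -3498)
L = 21844 (L = 18346 - 1*(-3498) = 18346 + 3498 = 21844)
-24072/M(100) + L/47063 = -24072/(35 + 100) + 21844/47063 = -24072/135 + 21844*(1/47063) = -24072*1/135 + 21844/47063 = -8024/45 + 21844/47063 = -376650532/2117835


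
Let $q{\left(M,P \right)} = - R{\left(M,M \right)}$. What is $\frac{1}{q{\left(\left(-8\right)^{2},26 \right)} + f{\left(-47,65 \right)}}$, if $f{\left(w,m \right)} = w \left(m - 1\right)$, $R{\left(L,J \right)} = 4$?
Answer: $- \frac{1}{3012} \approx -0.00033201$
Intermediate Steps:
$q{\left(M,P \right)} = -4$ ($q{\left(M,P \right)} = \left(-1\right) 4 = -4$)
$f{\left(w,m \right)} = w \left(-1 + m\right)$
$\frac{1}{q{\left(\left(-8\right)^{2},26 \right)} + f{\left(-47,65 \right)}} = \frac{1}{-4 - 47 \left(-1 + 65\right)} = \frac{1}{-4 - 3008} = \frac{1}{-3012} = - \frac{1}{3012}$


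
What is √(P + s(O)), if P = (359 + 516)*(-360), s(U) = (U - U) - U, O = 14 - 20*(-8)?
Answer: I*√315174 ≈ 561.4*I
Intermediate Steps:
O = 174 (O = 14 + 160 = 174)
s(U) = -U (s(U) = 0 - U = -U)
P = -315000 (P = 875*(-360) = -315000)
√(P + s(O)) = √(-315000 - 1*174) = √(-315000 - 174) = √(-315174) = I*√315174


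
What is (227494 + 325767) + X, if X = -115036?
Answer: 438225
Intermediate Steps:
(227494 + 325767) + X = (227494 + 325767) - 115036 = 553261 - 115036 = 438225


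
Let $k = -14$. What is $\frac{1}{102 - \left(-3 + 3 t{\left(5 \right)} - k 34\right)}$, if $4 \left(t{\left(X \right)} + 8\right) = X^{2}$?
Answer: $- \frac{4}{1463} \approx -0.0027341$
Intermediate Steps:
$t{\left(X \right)} = -8 + \frac{X^{2}}{4}$
$\frac{1}{102 - \left(-3 + 3 t{\left(5 \right)} - k 34\right)} = \frac{1}{102 - \left(473 + 3 \left(-8 + \frac{5^{2}}{4}\right)\right)} = \frac{1}{102 - \left(473 + 3 \left(-8 + \frac{1}{4} \cdot 25\right)\right)} = \frac{1}{102 - \left(473 + 3 \left(-8 + \frac{25}{4}\right)\right)} = \frac{1}{102 + \left(\left(\left(-3\right) \left(- \frac{7}{4}\right) + 3\right) - 476\right)} = \frac{1}{102 + \left(\left(\frac{21}{4} + 3\right) - 476\right)} = \frac{1}{102 + \left(\frac{33}{4} - 476\right)} = \frac{1}{102 - \frac{1871}{4}} = \frac{1}{- \frac{1463}{4}} = - \frac{4}{1463}$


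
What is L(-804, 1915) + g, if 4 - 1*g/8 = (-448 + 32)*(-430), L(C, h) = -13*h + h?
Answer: -1453988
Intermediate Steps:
L(C, h) = -12*h
g = -1431008 (g = 32 - 8*(-448 + 32)*(-430) = 32 - (-3328)*(-430) = 32 - 8*178880 = 32 - 1431040 = -1431008)
L(-804, 1915) + g = -12*1915 - 1431008 = -22980 - 1431008 = -1453988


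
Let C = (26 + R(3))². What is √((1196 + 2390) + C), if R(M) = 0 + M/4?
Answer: 5*√2753/4 ≈ 65.586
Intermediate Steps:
R(M) = M/4 (R(M) = 0 + M*(¼) = 0 + M/4 = M/4)
C = 11449/16 (C = (26 + (¼)*3)² = (26 + ¾)² = (107/4)² = 11449/16 ≈ 715.56)
√((1196 + 2390) + C) = √((1196 + 2390) + 11449/16) = √(3586 + 11449/16) = √(68825/16) = 5*√2753/4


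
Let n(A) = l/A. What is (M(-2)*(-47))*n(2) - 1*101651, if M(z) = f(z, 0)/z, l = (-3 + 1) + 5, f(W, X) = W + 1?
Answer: -406745/4 ≈ -1.0169e+5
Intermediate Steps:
f(W, X) = 1 + W
l = 3 (l = -2 + 5 = 3)
M(z) = (1 + z)/z
n(A) = 3/A
(M(-2)*(-47))*n(2) - 1*101651 = (((1 - 2)/(-2))*(-47))*(3/2) - 1*101651 = (-1/2*(-1)*(-47))*(3*(1/2)) - 101651 = ((1/2)*(-47))*(3/2) - 101651 = -47/2*3/2 - 101651 = -141/4 - 101651 = -406745/4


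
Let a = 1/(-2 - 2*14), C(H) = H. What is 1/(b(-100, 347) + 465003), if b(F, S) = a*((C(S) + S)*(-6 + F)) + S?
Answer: 14/6533291 ≈ 2.1429e-6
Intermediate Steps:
a = -1/56 (a = (1/14)/(-4) = -1/4*1/14 = -1/56 ≈ -0.017857)
b(F, S) = S - S*(-6 + F)/28 (b(F, S) = -(S + S)*(-6 + F)/56 + S = -2*S*(-6 + F)/56 + S = -S*(-6 + F)/28 + S = S - S*(-6 + F)/28)
1/(b(-100, 347) + 465003) = 1/((1/28)*347*(34 - 1*(-100)) + 465003) = 1/((1/28)*347*(34 + 100) + 465003) = 1/((1/28)*347*134 + 465003) = 1/(23249/14 + 465003) = 1/(6533291/14) = 14/6533291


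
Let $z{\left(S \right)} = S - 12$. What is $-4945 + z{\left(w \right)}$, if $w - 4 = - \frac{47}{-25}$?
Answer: $- \frac{123778}{25} \approx -4951.1$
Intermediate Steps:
$w = \frac{147}{25}$ ($w = 4 - \frac{47}{-25} = 4 - - \frac{47}{25} = 4 + \frac{47}{25} = \frac{147}{25} \approx 5.88$)
$z{\left(S \right)} = -12 + S$ ($z{\left(S \right)} = S - 12 = -12 + S$)
$-4945 + z{\left(w \right)} = -4945 + \left(-12 + \frac{147}{25}\right) = -4945 - \frac{153}{25} = - \frac{123778}{25}$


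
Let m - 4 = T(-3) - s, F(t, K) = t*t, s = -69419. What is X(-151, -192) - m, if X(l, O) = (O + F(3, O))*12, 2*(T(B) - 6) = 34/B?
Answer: -214858/3 ≈ -71619.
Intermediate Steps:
F(t, K) = t**2
T(B) = 6 + 17/B (T(B) = 6 + (34/B)/2 = 6 + 17/B)
X(l, O) = 108 + 12*O (X(l, O) = (O + 3**2)*12 = (O + 9)*12 = (9 + O)*12 = 108 + 12*O)
m = 208270/3 (m = 4 + ((6 + 17/(-3)) - 1*(-69419)) = 4 + ((6 + 17*(-1/3)) + 69419) = 4 + ((6 - 17/3) + 69419) = 4 + (1/3 + 69419) = 4 + 208258/3 = 208270/3 ≈ 69423.)
X(-151, -192) - m = (108 + 12*(-192)) - 1*208270/3 = (108 - 2304) - 208270/3 = -2196 - 208270/3 = -214858/3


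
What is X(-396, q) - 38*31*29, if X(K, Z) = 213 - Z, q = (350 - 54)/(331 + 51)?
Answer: -6484407/191 ≈ -33950.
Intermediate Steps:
q = 148/191 (q = 296/382 = 296*(1/382) = 148/191 ≈ 0.77487)
X(-396, q) - 38*31*29 = (213 - 1*148/191) - 38*31*29 = (213 - 148/191) - 1178*29 = 40535/191 - 34162 = -6484407/191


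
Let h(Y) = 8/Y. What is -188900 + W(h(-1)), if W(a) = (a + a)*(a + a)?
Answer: -188644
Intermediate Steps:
W(a) = 4*a² (W(a) = (2*a)*(2*a) = 4*a²)
-188900 + W(h(-1)) = -188900 + 4*(8/(-1))² = -188900 + 4*(8*(-1))² = -188900 + 4*(-8)² = -188900 + 4*64 = -188900 + 256 = -188644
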